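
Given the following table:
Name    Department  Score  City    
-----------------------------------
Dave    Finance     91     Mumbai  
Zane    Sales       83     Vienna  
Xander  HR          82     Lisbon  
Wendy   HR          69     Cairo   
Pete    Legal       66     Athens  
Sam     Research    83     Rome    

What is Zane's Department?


Row 2: Zane
Department = Sales

ANSWER: Sales


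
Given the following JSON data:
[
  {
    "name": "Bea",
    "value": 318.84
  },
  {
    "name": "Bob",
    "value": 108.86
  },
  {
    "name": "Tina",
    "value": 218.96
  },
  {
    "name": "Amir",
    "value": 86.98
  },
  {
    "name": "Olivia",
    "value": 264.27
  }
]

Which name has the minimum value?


Comparing values:
  Bea: 318.84
  Bob: 108.86
  Tina: 218.96
  Amir: 86.98
  Olivia: 264.27
Minimum: Amir (86.98)

ANSWER: Amir


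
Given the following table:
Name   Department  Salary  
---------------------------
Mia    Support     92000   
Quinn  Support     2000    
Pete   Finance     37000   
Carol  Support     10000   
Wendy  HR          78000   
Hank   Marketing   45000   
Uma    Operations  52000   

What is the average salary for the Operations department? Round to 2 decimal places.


Operations department members:
  Uma: 52000
Sum = 52000
Count = 1
Average = 52000 / 1 = 52000.00

ANSWER: 52000.00


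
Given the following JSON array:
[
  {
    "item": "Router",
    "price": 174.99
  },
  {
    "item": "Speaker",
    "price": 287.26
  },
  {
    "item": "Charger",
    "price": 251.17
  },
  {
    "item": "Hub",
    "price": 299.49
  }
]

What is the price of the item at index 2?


Array index 2 -> Charger
price = 251.17

ANSWER: 251.17


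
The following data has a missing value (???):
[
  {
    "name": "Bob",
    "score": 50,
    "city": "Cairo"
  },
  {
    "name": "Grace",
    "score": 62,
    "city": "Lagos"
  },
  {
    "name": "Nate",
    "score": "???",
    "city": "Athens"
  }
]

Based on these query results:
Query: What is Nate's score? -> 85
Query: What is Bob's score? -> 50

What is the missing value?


The missing value is Nate's score
From query: Nate's score = 85

ANSWER: 85


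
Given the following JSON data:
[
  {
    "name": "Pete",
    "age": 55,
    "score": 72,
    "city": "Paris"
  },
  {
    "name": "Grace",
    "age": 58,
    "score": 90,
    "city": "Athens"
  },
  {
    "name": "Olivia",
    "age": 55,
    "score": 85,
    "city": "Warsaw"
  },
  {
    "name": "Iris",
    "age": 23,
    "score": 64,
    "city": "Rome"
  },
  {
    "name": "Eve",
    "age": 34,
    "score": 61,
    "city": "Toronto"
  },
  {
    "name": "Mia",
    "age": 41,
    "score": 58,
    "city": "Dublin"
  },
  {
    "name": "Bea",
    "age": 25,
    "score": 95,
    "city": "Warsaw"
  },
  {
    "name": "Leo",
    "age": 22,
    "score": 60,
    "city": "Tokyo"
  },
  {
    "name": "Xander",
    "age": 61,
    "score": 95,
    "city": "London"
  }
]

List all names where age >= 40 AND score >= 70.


Checking both conditions:
  Pete (age=55, score=72) -> YES
  Grace (age=58, score=90) -> YES
  Olivia (age=55, score=85) -> YES
  Iris (age=23, score=64) -> no
  Eve (age=34, score=61) -> no
  Mia (age=41, score=58) -> no
  Bea (age=25, score=95) -> no
  Leo (age=22, score=60) -> no
  Xander (age=61, score=95) -> YES


ANSWER: Pete, Grace, Olivia, Xander


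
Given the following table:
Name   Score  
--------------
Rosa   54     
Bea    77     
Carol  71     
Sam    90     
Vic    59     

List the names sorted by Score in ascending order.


Sorting by Score (ascending):
  Rosa: 54
  Vic: 59
  Carol: 71
  Bea: 77
  Sam: 90


ANSWER: Rosa, Vic, Carol, Bea, Sam


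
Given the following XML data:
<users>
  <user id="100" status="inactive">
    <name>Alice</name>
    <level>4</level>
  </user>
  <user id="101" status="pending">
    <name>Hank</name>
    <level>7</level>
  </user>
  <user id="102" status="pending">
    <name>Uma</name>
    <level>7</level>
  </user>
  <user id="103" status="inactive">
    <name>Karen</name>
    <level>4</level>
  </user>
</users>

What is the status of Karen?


Finding user with name = Karen
user id="103" status="inactive"

ANSWER: inactive


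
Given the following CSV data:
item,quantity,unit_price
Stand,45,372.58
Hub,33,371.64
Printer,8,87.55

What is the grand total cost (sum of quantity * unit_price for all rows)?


Computing row totals:
  Stand: 45 * 372.58 = 16766.1
  Hub: 33 * 371.64 = 12264.12
  Printer: 8 * 87.55 = 700.4
Grand total = 16766.1 + 12264.12 + 700.4 = 29730.62

ANSWER: 29730.62


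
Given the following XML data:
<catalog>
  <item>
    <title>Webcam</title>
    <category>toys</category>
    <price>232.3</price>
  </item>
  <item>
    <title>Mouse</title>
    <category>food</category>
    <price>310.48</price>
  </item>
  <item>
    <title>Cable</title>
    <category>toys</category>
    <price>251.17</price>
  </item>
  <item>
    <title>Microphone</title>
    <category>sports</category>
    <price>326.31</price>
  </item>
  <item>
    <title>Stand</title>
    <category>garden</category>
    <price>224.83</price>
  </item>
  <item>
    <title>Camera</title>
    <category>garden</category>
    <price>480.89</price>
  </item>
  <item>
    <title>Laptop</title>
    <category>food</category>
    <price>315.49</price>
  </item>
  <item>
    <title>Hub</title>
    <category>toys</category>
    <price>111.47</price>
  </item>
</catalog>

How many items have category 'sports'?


Scanning <item> elements for <category>sports</category>:
  Item 4: Microphone -> MATCH
Count: 1

ANSWER: 1


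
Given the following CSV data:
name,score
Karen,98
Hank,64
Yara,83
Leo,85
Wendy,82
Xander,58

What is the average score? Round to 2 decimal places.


Scores: 98, 64, 83, 85, 82, 58
Sum = 470
Count = 6
Average = 470 / 6 = 78.33

ANSWER: 78.33


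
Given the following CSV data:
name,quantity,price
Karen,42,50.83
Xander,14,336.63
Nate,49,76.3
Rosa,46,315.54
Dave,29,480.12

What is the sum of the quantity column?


Values in 'quantity' column:
  Row 1: 42
  Row 2: 14
  Row 3: 49
  Row 4: 46
  Row 5: 29
Sum = 42 + 14 + 49 + 46 + 29 = 180

ANSWER: 180


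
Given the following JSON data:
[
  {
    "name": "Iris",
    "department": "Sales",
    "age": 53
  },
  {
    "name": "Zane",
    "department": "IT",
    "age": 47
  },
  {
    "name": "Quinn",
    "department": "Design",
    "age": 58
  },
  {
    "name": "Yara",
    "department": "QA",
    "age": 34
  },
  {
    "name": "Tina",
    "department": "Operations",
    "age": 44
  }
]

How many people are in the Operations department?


Scanning records for department = Operations
  Record 4: Tina
Count: 1

ANSWER: 1


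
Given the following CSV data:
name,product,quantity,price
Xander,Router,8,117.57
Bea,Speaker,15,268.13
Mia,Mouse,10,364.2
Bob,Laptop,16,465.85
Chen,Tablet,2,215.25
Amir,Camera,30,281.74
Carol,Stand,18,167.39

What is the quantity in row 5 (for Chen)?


Row 5: Chen
Column 'quantity' = 2

ANSWER: 2


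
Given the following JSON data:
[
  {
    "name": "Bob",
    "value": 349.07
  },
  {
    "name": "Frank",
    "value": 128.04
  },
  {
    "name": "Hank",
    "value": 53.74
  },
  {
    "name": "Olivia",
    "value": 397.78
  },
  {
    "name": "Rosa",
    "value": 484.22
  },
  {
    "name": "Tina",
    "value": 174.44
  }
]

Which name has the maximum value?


Comparing values:
  Bob: 349.07
  Frank: 128.04
  Hank: 53.74
  Olivia: 397.78
  Rosa: 484.22
  Tina: 174.44
Maximum: Rosa (484.22)

ANSWER: Rosa


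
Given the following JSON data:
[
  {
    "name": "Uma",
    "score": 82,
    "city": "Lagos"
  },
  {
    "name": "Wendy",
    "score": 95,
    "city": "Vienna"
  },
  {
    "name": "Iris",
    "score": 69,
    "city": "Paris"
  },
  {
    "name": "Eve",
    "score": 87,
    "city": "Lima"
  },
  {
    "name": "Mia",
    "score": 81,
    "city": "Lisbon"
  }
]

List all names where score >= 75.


Filtering records where score >= 75:
  Uma (score=82) -> YES
  Wendy (score=95) -> YES
  Iris (score=69) -> no
  Eve (score=87) -> YES
  Mia (score=81) -> YES


ANSWER: Uma, Wendy, Eve, Mia


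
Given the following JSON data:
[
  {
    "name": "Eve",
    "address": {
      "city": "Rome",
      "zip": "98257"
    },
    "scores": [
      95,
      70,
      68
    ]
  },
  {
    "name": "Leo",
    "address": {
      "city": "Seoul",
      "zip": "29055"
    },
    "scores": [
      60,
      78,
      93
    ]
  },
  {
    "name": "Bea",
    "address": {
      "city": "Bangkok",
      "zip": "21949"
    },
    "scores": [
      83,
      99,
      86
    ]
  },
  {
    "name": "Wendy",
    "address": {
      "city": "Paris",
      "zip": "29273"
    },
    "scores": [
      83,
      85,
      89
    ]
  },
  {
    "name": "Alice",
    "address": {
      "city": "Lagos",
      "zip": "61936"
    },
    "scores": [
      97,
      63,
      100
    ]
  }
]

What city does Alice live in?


Path: records[4].address.city
Value: Lagos

ANSWER: Lagos


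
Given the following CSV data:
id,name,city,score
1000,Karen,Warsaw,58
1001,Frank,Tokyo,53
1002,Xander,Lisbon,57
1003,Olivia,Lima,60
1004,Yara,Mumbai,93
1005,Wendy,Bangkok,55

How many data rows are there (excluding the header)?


Counting rows (excluding header):
Header: id,name,city,score
Data rows: 6

ANSWER: 6


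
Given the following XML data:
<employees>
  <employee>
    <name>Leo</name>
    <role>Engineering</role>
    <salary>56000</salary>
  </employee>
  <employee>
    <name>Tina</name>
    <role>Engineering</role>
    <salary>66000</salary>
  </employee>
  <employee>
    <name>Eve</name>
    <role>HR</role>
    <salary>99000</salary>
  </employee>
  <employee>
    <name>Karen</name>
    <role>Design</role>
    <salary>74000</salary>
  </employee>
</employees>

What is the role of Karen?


Searching for <employee> with <name>Karen</name>
Found at position 4
<role>Design</role>

ANSWER: Design


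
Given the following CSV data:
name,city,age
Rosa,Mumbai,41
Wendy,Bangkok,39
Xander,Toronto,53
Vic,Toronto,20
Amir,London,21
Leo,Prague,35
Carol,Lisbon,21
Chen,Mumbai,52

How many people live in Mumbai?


Scanning city column for 'Mumbai':
  Row 1: Rosa -> MATCH
  Row 8: Chen -> MATCH
Total matches: 2

ANSWER: 2


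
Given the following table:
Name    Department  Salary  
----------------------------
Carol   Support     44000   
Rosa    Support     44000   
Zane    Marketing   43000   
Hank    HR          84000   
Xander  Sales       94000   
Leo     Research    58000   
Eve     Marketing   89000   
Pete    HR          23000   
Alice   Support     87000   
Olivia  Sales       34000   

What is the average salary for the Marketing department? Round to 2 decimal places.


Marketing department members:
  Zane: 43000
  Eve: 89000
Sum = 132000
Count = 2
Average = 132000 / 2 = 66000.00

ANSWER: 66000.00


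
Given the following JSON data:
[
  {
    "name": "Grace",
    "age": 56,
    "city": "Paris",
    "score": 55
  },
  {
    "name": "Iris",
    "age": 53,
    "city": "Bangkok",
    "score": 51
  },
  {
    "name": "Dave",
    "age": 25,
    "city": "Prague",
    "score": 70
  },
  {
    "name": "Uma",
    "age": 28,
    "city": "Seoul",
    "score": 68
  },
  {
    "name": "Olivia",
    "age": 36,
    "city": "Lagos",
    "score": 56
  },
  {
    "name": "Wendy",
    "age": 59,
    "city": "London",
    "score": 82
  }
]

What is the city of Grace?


Looking up record where name = Grace
Record index: 0
Field 'city' = Paris

ANSWER: Paris


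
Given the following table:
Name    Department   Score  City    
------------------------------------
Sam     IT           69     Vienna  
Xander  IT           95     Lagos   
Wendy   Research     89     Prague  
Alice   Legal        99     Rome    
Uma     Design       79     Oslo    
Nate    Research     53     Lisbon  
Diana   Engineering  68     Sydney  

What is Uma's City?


Row 5: Uma
City = Oslo

ANSWER: Oslo


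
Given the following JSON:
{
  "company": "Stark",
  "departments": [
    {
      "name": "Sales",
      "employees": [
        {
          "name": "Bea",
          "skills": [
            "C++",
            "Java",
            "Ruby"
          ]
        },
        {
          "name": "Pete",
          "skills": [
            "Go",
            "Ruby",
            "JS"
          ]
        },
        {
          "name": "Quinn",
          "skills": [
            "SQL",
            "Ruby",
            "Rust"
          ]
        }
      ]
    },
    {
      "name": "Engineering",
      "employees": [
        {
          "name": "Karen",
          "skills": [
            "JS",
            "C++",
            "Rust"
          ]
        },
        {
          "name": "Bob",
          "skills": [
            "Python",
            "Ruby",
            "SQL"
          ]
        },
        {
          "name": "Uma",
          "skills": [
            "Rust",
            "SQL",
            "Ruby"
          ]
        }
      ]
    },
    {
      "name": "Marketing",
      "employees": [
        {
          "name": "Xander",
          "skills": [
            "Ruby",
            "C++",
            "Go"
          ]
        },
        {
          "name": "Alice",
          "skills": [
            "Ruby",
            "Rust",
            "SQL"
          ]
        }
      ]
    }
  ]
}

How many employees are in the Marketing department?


Path: departments[2].employees
Count: 2

ANSWER: 2


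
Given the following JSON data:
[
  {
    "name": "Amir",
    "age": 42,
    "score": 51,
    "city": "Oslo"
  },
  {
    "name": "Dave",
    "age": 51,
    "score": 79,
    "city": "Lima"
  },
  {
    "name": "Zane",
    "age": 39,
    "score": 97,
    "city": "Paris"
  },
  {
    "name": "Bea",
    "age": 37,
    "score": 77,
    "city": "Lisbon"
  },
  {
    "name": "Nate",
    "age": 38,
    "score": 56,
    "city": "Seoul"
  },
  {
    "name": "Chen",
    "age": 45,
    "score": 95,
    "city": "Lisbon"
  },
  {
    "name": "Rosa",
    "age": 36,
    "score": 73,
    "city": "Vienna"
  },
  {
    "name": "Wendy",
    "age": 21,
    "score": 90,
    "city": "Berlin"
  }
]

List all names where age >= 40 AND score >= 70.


Checking both conditions:
  Amir (age=42, score=51) -> no
  Dave (age=51, score=79) -> YES
  Zane (age=39, score=97) -> no
  Bea (age=37, score=77) -> no
  Nate (age=38, score=56) -> no
  Chen (age=45, score=95) -> YES
  Rosa (age=36, score=73) -> no
  Wendy (age=21, score=90) -> no


ANSWER: Dave, Chen


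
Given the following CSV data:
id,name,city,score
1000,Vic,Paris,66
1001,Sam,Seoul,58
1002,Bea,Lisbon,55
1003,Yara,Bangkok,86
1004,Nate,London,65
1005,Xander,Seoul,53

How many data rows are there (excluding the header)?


Counting rows (excluding header):
Header: id,name,city,score
Data rows: 6

ANSWER: 6


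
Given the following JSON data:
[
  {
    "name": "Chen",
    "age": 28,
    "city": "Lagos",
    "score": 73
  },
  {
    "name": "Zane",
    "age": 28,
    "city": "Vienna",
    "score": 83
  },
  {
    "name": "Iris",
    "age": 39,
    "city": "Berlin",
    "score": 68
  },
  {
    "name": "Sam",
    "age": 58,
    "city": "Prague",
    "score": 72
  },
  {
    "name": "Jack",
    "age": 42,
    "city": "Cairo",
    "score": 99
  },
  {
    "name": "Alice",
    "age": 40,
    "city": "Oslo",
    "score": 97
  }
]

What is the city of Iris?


Looking up record where name = Iris
Record index: 2
Field 'city' = Berlin

ANSWER: Berlin


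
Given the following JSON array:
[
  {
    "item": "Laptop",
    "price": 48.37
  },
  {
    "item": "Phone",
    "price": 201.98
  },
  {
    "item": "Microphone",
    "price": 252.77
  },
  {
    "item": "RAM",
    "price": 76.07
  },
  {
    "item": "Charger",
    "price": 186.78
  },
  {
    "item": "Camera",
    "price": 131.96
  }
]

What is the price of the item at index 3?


Array index 3 -> RAM
price = 76.07

ANSWER: 76.07


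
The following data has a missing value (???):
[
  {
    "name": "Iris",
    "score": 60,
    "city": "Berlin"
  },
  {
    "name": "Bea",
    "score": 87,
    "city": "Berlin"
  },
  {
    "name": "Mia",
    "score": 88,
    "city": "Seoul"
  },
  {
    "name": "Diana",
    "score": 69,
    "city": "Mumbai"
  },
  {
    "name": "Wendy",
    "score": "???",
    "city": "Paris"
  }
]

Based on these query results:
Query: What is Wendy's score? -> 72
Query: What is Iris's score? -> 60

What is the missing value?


The missing value is Wendy's score
From query: Wendy's score = 72

ANSWER: 72


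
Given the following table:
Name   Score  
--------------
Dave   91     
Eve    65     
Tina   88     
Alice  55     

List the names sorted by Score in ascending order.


Sorting by Score (ascending):
  Alice: 55
  Eve: 65
  Tina: 88
  Dave: 91


ANSWER: Alice, Eve, Tina, Dave


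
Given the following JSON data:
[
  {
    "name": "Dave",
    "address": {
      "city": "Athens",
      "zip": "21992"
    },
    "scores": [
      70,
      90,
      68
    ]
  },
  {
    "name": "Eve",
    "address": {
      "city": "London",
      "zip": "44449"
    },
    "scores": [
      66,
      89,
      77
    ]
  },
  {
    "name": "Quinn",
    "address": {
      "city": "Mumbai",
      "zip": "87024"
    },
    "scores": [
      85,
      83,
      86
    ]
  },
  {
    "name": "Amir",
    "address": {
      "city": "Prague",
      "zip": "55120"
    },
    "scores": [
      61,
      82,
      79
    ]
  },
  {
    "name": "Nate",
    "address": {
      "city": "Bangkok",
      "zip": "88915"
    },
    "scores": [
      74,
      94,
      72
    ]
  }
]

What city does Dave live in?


Path: records[0].address.city
Value: Athens

ANSWER: Athens


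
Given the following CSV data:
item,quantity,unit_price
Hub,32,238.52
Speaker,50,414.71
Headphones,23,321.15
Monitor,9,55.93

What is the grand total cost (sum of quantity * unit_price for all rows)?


Computing row totals:
  Hub: 32 * 238.52 = 7632.64
  Speaker: 50 * 414.71 = 20735.5
  Headphones: 23 * 321.15 = 7386.45
  Monitor: 9 * 55.93 = 503.37
Grand total = 7632.64 + 20735.5 + 7386.45 + 503.37 = 36257.96

ANSWER: 36257.96


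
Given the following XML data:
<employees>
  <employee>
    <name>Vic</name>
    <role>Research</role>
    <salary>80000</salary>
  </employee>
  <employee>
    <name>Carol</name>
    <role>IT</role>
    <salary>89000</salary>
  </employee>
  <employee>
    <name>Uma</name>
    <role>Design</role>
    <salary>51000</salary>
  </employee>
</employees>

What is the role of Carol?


Searching for <employee> with <name>Carol</name>
Found at position 2
<role>IT</role>

ANSWER: IT


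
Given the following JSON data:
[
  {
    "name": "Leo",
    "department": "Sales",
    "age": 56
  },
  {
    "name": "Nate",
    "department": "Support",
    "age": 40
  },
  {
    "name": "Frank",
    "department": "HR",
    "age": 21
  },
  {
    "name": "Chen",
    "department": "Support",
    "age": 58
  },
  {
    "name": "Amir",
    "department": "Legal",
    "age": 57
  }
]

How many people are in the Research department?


Scanning records for department = Research
  No matches found
Count: 0

ANSWER: 0


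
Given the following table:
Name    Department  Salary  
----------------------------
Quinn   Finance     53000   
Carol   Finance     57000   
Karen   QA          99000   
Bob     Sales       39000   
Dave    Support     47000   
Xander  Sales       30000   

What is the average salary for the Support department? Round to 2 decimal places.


Support department members:
  Dave: 47000
Sum = 47000
Count = 1
Average = 47000 / 1 = 47000.00

ANSWER: 47000.00


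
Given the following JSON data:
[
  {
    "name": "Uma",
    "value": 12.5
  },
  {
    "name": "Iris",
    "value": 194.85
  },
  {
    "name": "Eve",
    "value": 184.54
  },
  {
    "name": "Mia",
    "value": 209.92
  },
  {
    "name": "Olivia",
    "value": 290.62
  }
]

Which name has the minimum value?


Comparing values:
  Uma: 12.5
  Iris: 194.85
  Eve: 184.54
  Mia: 209.92
  Olivia: 290.62
Minimum: Uma (12.5)

ANSWER: Uma


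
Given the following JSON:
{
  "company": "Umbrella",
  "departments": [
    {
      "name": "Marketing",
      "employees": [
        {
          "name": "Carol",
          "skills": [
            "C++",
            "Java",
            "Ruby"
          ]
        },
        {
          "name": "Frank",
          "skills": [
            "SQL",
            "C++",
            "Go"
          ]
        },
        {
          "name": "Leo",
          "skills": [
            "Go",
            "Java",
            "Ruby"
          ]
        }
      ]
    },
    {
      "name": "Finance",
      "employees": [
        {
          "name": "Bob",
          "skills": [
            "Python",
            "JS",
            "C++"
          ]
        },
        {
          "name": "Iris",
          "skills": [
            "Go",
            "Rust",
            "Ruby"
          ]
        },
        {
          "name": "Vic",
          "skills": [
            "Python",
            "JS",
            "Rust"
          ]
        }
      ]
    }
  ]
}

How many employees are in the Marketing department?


Path: departments[0].employees
Count: 3

ANSWER: 3


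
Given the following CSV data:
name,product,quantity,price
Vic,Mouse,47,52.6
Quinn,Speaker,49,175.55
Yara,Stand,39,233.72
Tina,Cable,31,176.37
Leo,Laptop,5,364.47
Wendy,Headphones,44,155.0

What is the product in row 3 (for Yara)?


Row 3: Yara
Column 'product' = Stand

ANSWER: Stand


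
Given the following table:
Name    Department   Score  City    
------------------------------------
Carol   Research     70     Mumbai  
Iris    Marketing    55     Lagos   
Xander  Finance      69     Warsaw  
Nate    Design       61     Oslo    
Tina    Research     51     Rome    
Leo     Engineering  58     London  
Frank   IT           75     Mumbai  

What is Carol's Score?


Row 1: Carol
Score = 70

ANSWER: 70


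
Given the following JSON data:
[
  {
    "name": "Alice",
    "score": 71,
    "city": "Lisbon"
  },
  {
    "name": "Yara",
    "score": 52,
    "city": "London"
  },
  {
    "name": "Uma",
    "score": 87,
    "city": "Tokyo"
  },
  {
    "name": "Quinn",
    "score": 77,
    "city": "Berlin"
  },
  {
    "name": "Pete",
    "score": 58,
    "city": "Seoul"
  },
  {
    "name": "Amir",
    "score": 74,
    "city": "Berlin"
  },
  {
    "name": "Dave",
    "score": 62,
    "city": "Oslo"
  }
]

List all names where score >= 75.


Filtering records where score >= 75:
  Alice (score=71) -> no
  Yara (score=52) -> no
  Uma (score=87) -> YES
  Quinn (score=77) -> YES
  Pete (score=58) -> no
  Amir (score=74) -> no
  Dave (score=62) -> no


ANSWER: Uma, Quinn


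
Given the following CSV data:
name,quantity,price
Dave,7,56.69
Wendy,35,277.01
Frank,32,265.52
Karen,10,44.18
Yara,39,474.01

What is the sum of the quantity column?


Values in 'quantity' column:
  Row 1: 7
  Row 2: 35
  Row 3: 32
  Row 4: 10
  Row 5: 39
Sum = 7 + 35 + 32 + 10 + 39 = 123

ANSWER: 123


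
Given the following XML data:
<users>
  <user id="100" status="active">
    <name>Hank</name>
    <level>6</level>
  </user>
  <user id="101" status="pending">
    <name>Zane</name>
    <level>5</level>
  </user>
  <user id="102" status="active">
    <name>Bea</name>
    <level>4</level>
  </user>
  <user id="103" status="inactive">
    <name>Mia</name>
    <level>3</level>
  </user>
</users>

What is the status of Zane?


Finding user with name = Zane
user id="101" status="pending"

ANSWER: pending


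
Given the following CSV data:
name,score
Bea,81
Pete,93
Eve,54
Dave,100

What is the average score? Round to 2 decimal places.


Scores: 81, 93, 54, 100
Sum = 328
Count = 4
Average = 328 / 4 = 82.00

ANSWER: 82.00


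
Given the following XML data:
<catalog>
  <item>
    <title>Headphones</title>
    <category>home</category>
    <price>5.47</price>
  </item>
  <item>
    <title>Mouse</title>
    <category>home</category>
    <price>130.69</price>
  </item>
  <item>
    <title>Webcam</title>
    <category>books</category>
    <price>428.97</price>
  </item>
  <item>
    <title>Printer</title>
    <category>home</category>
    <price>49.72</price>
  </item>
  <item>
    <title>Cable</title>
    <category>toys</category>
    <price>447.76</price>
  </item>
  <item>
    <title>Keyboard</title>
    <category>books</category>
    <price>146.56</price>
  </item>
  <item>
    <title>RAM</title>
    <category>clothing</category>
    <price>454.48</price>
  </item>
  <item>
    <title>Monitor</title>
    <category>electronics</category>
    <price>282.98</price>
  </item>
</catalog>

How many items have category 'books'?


Scanning <item> elements for <category>books</category>:
  Item 3: Webcam -> MATCH
  Item 6: Keyboard -> MATCH
Count: 2

ANSWER: 2


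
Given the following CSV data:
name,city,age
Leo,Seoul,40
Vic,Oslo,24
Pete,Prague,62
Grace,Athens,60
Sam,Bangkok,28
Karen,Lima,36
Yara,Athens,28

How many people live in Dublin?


Scanning city column for 'Dublin':
Total matches: 0

ANSWER: 0


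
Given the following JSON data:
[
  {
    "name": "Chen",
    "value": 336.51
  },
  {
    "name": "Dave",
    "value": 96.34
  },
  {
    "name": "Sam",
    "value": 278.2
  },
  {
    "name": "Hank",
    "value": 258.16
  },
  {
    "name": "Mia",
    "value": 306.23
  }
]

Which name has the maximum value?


Comparing values:
  Chen: 336.51
  Dave: 96.34
  Sam: 278.2
  Hank: 258.16
  Mia: 306.23
Maximum: Chen (336.51)

ANSWER: Chen


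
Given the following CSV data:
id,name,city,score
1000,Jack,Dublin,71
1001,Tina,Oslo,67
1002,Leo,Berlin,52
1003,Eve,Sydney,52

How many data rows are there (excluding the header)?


Counting rows (excluding header):
Header: id,name,city,score
Data rows: 4

ANSWER: 4


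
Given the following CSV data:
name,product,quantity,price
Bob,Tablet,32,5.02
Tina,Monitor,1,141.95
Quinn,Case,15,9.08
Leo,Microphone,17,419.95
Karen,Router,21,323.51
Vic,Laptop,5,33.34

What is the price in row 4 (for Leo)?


Row 4: Leo
Column 'price' = 419.95

ANSWER: 419.95


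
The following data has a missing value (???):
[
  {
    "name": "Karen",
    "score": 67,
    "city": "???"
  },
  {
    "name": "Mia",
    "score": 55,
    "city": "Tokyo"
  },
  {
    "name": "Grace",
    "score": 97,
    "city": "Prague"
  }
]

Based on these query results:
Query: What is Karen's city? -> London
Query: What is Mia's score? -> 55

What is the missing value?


The missing value is Karen's city
From query: Karen's city = London

ANSWER: London


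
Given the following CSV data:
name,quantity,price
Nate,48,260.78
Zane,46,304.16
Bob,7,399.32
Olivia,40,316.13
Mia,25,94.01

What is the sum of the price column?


Values in 'price' column:
  Row 1: 260.78
  Row 2: 304.16
  Row 3: 399.32
  Row 4: 316.13
  Row 5: 94.01
Sum = 260.78 + 304.16 + 399.32 + 316.13 + 94.01 = 1374.4

ANSWER: 1374.4


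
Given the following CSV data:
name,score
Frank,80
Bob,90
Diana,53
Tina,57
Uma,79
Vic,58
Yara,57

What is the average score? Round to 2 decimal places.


Scores: 80, 90, 53, 57, 79, 58, 57
Sum = 474
Count = 7
Average = 474 / 7 = 67.71

ANSWER: 67.71


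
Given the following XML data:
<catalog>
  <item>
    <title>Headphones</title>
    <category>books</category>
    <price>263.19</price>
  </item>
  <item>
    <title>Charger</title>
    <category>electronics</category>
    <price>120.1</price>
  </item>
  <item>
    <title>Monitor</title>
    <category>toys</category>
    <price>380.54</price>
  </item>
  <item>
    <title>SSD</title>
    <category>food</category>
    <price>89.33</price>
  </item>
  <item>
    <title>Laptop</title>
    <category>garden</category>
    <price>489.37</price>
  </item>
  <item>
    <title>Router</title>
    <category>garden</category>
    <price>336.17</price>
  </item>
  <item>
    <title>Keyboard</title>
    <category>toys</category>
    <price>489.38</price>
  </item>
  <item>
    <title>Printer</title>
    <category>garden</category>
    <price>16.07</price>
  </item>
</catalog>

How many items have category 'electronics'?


Scanning <item> elements for <category>electronics</category>:
  Item 2: Charger -> MATCH
Count: 1

ANSWER: 1


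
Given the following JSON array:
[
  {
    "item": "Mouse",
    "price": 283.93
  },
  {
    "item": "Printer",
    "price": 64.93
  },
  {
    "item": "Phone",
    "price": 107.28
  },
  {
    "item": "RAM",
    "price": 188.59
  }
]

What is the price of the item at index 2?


Array index 2 -> Phone
price = 107.28

ANSWER: 107.28


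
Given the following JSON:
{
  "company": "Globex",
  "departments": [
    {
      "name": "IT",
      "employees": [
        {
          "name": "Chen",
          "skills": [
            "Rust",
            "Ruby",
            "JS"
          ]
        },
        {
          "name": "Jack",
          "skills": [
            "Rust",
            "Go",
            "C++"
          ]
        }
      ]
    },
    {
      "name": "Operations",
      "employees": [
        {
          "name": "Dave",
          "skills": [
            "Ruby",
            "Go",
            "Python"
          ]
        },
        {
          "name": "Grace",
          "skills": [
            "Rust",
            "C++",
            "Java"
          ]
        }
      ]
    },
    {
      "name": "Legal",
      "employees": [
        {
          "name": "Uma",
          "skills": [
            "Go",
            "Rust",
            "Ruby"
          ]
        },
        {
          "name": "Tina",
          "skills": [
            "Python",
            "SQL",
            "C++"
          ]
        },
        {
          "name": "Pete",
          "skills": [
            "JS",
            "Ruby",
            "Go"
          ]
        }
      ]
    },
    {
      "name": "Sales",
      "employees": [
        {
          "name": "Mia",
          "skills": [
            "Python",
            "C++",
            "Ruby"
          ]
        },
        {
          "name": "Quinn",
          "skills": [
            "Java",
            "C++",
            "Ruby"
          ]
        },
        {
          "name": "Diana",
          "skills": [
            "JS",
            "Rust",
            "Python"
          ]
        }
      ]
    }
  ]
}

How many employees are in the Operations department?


Path: departments[1].employees
Count: 2

ANSWER: 2


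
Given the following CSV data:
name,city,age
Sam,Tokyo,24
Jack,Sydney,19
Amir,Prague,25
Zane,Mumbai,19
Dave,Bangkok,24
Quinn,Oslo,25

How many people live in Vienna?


Scanning city column for 'Vienna':
Total matches: 0

ANSWER: 0


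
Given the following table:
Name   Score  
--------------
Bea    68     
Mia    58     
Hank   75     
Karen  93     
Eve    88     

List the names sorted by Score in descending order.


Sorting by Score (descending):
  Karen: 93
  Eve: 88
  Hank: 75
  Bea: 68
  Mia: 58


ANSWER: Karen, Eve, Hank, Bea, Mia


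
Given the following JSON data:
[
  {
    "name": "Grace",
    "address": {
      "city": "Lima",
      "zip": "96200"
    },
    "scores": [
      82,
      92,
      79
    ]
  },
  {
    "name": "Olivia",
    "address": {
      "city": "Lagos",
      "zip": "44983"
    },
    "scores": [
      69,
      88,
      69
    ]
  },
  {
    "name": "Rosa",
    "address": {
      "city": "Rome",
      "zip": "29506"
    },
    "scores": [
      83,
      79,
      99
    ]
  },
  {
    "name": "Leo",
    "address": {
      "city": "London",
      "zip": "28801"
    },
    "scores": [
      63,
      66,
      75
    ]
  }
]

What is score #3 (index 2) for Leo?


Path: records[3].scores[2]
Value: 75

ANSWER: 75


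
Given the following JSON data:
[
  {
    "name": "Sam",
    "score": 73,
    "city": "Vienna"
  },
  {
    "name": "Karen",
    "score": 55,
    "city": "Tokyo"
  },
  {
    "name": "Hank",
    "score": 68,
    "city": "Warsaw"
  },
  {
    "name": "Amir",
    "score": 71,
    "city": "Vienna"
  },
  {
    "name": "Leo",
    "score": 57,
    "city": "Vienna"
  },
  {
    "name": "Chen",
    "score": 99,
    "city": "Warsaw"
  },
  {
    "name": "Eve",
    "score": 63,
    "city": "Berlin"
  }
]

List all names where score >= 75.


Filtering records where score >= 75:
  Sam (score=73) -> no
  Karen (score=55) -> no
  Hank (score=68) -> no
  Amir (score=71) -> no
  Leo (score=57) -> no
  Chen (score=99) -> YES
  Eve (score=63) -> no


ANSWER: Chen


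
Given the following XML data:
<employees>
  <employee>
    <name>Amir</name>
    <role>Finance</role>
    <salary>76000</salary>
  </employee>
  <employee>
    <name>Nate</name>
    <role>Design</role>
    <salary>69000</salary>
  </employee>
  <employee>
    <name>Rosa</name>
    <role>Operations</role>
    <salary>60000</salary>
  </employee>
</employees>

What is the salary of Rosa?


Searching for <employee> with <name>Rosa</name>
Found at position 3
<salary>60000</salary>

ANSWER: 60000


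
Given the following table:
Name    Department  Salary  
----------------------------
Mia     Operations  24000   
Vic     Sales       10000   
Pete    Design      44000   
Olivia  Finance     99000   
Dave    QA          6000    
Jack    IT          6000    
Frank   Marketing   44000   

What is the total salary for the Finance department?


Finance department members:
  Olivia: 99000
Total = 99000 = 99000

ANSWER: 99000


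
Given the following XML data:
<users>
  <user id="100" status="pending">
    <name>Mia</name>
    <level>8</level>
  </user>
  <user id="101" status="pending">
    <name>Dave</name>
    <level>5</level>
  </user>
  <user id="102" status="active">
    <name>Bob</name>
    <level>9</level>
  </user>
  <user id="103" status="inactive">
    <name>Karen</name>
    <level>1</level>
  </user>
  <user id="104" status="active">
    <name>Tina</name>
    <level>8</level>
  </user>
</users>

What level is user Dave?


Finding user: Dave
<level>5</level>

ANSWER: 5


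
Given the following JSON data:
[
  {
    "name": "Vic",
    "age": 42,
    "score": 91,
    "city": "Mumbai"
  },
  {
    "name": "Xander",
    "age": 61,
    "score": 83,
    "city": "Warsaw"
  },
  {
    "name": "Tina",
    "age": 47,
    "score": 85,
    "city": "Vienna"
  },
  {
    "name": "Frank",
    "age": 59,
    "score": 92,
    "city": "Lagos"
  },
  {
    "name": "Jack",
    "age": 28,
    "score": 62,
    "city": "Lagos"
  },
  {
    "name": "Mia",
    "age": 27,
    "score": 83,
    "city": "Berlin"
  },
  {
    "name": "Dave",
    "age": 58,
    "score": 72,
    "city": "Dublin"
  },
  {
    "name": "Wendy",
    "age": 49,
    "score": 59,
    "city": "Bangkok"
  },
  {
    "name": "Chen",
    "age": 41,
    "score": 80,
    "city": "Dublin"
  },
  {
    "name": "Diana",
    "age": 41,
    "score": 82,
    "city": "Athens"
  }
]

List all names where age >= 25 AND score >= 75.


Checking both conditions:
  Vic (age=42, score=91) -> YES
  Xander (age=61, score=83) -> YES
  Tina (age=47, score=85) -> YES
  Frank (age=59, score=92) -> YES
  Jack (age=28, score=62) -> no
  Mia (age=27, score=83) -> YES
  Dave (age=58, score=72) -> no
  Wendy (age=49, score=59) -> no
  Chen (age=41, score=80) -> YES
  Diana (age=41, score=82) -> YES


ANSWER: Vic, Xander, Tina, Frank, Mia, Chen, Diana


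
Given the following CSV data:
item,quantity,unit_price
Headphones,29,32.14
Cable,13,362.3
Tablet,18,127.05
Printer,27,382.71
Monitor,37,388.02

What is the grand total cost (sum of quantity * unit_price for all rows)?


Computing row totals:
  Headphones: 29 * 32.14 = 932.06
  Cable: 13 * 362.3 = 4709.9
  Tablet: 18 * 127.05 = 2286.9
  Printer: 27 * 382.71 = 10333.17
  Monitor: 37 * 388.02 = 14356.74
Grand total = 932.06 + 4709.9 + 2286.9 + 10333.17 + 14356.74 = 32618.77

ANSWER: 32618.77


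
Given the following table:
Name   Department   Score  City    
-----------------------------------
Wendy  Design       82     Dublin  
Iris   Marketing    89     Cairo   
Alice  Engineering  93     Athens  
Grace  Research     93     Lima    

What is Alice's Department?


Row 3: Alice
Department = Engineering

ANSWER: Engineering


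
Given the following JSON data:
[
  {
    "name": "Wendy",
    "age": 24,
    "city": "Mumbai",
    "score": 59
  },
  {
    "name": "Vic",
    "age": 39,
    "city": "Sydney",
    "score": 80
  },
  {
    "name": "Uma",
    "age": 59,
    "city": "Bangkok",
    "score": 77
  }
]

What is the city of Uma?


Looking up record where name = Uma
Record index: 2
Field 'city' = Bangkok

ANSWER: Bangkok


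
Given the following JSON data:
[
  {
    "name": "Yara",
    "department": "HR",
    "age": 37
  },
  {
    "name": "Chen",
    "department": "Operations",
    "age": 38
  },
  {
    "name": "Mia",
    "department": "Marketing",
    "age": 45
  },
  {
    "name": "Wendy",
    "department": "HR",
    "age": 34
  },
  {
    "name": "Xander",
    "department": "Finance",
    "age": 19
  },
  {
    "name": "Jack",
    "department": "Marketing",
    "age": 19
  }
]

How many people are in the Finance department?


Scanning records for department = Finance
  Record 4: Xander
Count: 1

ANSWER: 1


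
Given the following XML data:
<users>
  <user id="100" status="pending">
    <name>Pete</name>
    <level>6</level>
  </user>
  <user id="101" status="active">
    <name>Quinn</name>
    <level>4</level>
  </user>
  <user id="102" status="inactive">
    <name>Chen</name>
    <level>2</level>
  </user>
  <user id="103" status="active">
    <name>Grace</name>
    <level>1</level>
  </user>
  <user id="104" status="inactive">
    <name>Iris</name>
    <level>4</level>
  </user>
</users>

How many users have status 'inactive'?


Counting users with status='inactive':
  Chen (id=102) -> MATCH
  Iris (id=104) -> MATCH
Count: 2

ANSWER: 2


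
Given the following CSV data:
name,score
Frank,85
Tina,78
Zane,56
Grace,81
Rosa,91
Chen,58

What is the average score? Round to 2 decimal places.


Scores: 85, 78, 56, 81, 91, 58
Sum = 449
Count = 6
Average = 449 / 6 = 74.83

ANSWER: 74.83


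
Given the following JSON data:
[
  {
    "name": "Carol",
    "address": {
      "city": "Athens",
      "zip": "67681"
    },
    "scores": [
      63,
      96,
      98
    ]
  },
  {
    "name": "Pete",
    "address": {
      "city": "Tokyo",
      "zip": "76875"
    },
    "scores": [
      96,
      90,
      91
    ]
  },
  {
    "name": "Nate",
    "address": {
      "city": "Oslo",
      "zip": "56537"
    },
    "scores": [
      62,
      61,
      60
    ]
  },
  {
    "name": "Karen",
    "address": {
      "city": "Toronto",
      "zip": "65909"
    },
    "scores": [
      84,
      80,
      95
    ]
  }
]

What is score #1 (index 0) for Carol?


Path: records[0].scores[0]
Value: 63

ANSWER: 63


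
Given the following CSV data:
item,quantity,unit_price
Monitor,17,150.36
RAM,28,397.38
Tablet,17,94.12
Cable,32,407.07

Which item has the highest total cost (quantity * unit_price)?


Computing row totals:
  Monitor: 2556.12
  RAM: 11126.64
  Tablet: 1600.04
  Cable: 13026.24
Maximum: Cable (13026.24)

ANSWER: Cable


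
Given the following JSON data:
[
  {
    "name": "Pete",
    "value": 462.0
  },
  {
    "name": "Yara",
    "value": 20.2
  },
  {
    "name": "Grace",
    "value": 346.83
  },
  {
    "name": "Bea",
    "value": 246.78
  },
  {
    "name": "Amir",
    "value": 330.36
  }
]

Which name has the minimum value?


Comparing values:
  Pete: 462.0
  Yara: 20.2
  Grace: 346.83
  Bea: 246.78
  Amir: 330.36
Minimum: Yara (20.2)

ANSWER: Yara


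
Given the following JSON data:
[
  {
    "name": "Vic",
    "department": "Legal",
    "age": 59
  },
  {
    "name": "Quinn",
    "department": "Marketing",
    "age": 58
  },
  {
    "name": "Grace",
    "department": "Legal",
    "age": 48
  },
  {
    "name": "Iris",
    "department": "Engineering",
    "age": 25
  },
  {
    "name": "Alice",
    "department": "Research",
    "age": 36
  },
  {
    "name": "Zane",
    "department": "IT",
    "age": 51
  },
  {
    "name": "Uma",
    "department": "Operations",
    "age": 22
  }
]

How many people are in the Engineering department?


Scanning records for department = Engineering
  Record 3: Iris
Count: 1

ANSWER: 1


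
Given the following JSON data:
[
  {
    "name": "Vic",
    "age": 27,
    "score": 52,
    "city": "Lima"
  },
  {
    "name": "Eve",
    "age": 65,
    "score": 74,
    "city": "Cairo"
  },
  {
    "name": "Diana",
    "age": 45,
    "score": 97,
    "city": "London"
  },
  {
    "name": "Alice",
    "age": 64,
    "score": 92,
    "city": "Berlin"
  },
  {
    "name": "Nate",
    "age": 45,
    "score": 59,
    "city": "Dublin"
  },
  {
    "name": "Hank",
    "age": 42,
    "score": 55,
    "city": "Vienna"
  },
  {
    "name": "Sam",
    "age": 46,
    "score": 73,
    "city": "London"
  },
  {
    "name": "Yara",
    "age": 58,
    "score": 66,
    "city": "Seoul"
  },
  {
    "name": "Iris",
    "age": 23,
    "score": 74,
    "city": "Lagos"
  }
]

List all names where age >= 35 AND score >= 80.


Checking both conditions:
  Vic (age=27, score=52) -> no
  Eve (age=65, score=74) -> no
  Diana (age=45, score=97) -> YES
  Alice (age=64, score=92) -> YES
  Nate (age=45, score=59) -> no
  Hank (age=42, score=55) -> no
  Sam (age=46, score=73) -> no
  Yara (age=58, score=66) -> no
  Iris (age=23, score=74) -> no


ANSWER: Diana, Alice
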